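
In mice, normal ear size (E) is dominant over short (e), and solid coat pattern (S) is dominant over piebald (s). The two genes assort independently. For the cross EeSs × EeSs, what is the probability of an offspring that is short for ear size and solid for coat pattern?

Dihybrid cross EeSs × EeSs — consider each gene separately:
ear size: Ee × Ee → 1 EE, 2 Ee, 1 ee → 3 E_ : 1 ee (out of 4)
coat pattern: Ss × Ss → 1 SS, 2 Ss, 1 ss → 3 S_ : 1 ss (out of 4)
Looking for: short (ee) and solid (S_)
P(short) = 1/4, P(solid) = 3/4
P(both) = 1/4 × 3/4 = 3/16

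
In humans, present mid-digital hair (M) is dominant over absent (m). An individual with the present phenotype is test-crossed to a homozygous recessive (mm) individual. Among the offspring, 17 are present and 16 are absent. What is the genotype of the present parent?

Test cross: ? × mm
Offspring: 17 present, 16 absent — approximately 1:1.
A 1:1 ratio in a test cross indicates the unknown parent is heterozygous (Mm).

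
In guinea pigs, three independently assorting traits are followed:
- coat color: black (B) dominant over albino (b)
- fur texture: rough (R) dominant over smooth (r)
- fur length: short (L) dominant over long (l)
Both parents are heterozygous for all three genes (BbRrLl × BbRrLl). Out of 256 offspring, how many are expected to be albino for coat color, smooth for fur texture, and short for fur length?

Trihybrid cross: BbRrLl × BbRrLl
Each trait segregates independently with a 3:1 phenotypic ratio, so each gene contributes 3/4 (dominant) or 1/4 (recessive).
Target: albino (coat color), smooth (fur texture), short (fur length)
Probability = product of independent per-trait probabilities
= 1/4 × 1/4 × 3/4 = 3/64
Expected count = 3/64 × 256 = 12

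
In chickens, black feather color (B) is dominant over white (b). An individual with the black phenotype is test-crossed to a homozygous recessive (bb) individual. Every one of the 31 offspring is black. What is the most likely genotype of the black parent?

Test cross: ? × bb
All offspring are black.
If the unknown parent were heterozygous (Bb), about half of 31 offspring would be white; none are. The unknown parent is most likely homozygous dominant (BB).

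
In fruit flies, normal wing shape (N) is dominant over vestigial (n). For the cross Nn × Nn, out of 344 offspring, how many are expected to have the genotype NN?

Punnett square for Nn × Nn:
Offspring genotypes: 1 NN, 2 Nn, 1 nn
Total offspring: 4
Count with target: 1
Probability: 1/4
Expected count = 1/4 × 344 = 86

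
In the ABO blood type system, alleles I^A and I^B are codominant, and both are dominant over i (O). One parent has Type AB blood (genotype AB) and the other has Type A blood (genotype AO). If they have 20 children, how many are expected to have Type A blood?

Cross: AB × AO
Possible offspring genotypes: 1 AA, 1 AO, 1 AB, 1 BO
Blood type counts: 2 Type A, 1 Type AB, 1 Type B
Probability of Type A: 2/4 = 1/2
Expected count = 1/2 × 20 = 10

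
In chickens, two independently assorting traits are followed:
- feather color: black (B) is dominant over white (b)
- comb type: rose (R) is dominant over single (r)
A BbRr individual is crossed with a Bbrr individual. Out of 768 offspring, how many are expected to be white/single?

Dihybrid cross BbRr × Bbrr — consider each gene separately:
feather color: Bb × Bb → 1 BB, 2 Bb, 1 bb → 3 B_ : 1 bb (out of 4)
comb type: Rr × rr → 2 Rr, 2 rr → 2 R_ : 2 rr (out of 4)
Combine (counts out of 4 × 4 = 16): black/rose (B_R_) = 3×2 = 6; black/single (B_rr) = 3×2 = 6; white/rose (bbR_) = 1×2 = 2; white/single (bbrr) = 1×2 = 2
Phenotype counts (out of 16): 6 black/rose, 6 black/single, 2 white/rose, 2 white/single
white/single: 2 out of 16 → fraction 1/8
Expected count = 1/8 × 768 = 96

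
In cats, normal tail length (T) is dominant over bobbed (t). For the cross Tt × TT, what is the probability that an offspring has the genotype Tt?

Punnett square for Tt × TT:
Offspring genotypes: 2 TT, 2 Tt
Total offspring: 4
Count with target: 2
Probability: 2/4 = 1/2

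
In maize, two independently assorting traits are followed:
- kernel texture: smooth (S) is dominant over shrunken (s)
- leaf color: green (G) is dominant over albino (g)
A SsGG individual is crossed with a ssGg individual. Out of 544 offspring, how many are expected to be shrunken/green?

Dihybrid cross SsGG × ssGg — consider each gene separately:
kernel texture: Ss × ss → 2 Ss, 2 ss → 2 S_ : 2 ss (out of 4)
leaf color: GG × Gg → 2 GG, 2 Gg → 4 G_ (out of 4)
Combine (counts out of 4 × 4 = 16): smooth/green (S_G_) = 2×4 = 8; shrunken/green (ssG_) = 2×4 = 8
Phenotype counts (out of 16): 8 smooth/green, 8 shrunken/green
shrunken/green: 8 out of 16 → fraction 1/2
Expected count = 1/2 × 544 = 272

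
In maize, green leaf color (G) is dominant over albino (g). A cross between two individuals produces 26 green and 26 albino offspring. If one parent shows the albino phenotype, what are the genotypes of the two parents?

Observed offspring: 26 green, 26 albino
The observed ratio simplifies to 1:1. One parent shows albino, so its genotype must be gg. A 1:1 offspring split requires the other parent to be heterozygous (Gg).
Parent genotypes: gg × Gg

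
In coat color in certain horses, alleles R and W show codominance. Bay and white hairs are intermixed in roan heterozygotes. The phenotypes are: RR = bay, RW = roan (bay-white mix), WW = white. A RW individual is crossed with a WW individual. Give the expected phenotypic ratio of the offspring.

Punnett square for RW × WW:
Offspring genotypes: 2 RW, 2 WW
Phenotype counts: 2 roan (bay-white mix), 2 white
Ratio: 1 roan (bay-white mix) : 1 white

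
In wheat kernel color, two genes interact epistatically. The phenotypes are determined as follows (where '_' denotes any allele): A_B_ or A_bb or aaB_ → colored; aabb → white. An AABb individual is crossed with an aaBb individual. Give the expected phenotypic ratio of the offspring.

Cross: AABb × aaBb — consider each gene separately:
A gene: AA × aa → 4 Aa → 4 A_ (out of 4)
B gene: Bb × Bb → 1 BB, 2 Bb, 1 bb → 3 B_ : 1 bb (out of 4)
Genotype classes (out of 4 × 4 = 16): A_B_ = 4×3 = 12; A_bb = 4×1 = 4
Apply the phenotype rules: A_B_ (12) + A_bb (4) → colored
Phenotype counts (out of 16): 16 colored
Ratio: all colored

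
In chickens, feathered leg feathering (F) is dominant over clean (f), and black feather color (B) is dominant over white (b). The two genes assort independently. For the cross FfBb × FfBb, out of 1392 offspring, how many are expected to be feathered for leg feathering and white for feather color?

Dihybrid cross FfBb × FfBb — consider each gene separately:
leg feathering: Ff × Ff → 1 FF, 2 Ff, 1 ff → 3 F_ : 1 ff (out of 4)
feather color: Bb × Bb → 1 BB, 2 Bb, 1 bb → 3 B_ : 1 bb (out of 4)
Looking for: feathered (F_) and white (bb)
P(feathered) = 3/4, P(white) = 1/4
P(both) = 3/4 × 1/4 = 3/16
Expected count = 3/16 × 1392 = 261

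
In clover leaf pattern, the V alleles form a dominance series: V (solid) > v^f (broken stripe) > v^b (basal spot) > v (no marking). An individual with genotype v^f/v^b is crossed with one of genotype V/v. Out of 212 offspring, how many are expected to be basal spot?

Cross: v^f/v^b × V/v
Allele dominance: V > v^f > v^b > v
Offspring genotypes: 1 V/v^f, 1 v^f/v, 1 V/v^b, 1 v^b/v
Phenotype counts: 2 solid, 1 broken stripe, 1 basal spot
basal spot: 1 out of 4 → fraction 1/4
Expected count = 1/4 × 212 = 53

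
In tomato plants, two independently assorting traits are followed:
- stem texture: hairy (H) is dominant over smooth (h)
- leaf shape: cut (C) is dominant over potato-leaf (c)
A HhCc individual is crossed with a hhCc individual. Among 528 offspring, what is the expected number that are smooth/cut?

Dihybrid cross HhCc × hhCc — consider each gene separately:
stem texture: Hh × hh → 2 Hh, 2 hh → 2 H_ : 2 hh (out of 4)
leaf shape: Cc × Cc → 1 CC, 2 Cc, 1 cc → 3 C_ : 1 cc (out of 4)
Combine (counts out of 4 × 4 = 16): hairy/cut (H_C_) = 2×3 = 6; hairy/potato-leaf (H_cc) = 2×1 = 2; smooth/cut (hhC_) = 2×3 = 6; smooth/potato-leaf (hhcc) = 2×1 = 2
Phenotype counts (out of 16): 6 hairy/cut, 2 hairy/potato-leaf, 6 smooth/cut, 2 smooth/potato-leaf
smooth/cut: 6 out of 16 → fraction 3/8
Expected count = 3/8 × 528 = 198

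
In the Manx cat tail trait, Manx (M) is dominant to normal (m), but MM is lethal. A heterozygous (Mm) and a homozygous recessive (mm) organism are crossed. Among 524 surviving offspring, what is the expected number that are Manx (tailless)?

Cross: Mm × mm
Punnett square offspring (before lethality): 2 Mm, 2 mm
No MM offspring are produced in this cross.
Manx (tailless): 2 out of 4 → fraction 1/2
Expected count = 1/2 × 524 = 262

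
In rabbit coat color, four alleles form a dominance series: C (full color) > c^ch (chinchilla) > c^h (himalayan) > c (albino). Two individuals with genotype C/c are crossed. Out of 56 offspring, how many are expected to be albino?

Cross: C/c × C/c
Allele dominance: C > c^ch > c^h > c
Offspring genotypes: 1 C/C, 2 C/c, 1 c/c
Phenotype counts: 3 full color, 1 albino
albino: 1 out of 4 → fraction 1/4
Expected count = 1/4 × 56 = 14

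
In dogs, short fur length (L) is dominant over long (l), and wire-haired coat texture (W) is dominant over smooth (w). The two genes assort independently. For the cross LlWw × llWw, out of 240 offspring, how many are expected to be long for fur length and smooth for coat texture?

Dihybrid cross LlWw × llWw — consider each gene separately:
fur length: Ll × ll → 2 Ll, 2 ll → 2 L_ : 2 ll (out of 4)
coat texture: Ww × Ww → 1 WW, 2 Ww, 1 ww → 3 W_ : 1 ww (out of 4)
Looking for: long (ll) and smooth (ww)
P(long) = 2/4, P(smooth) = 1/4
P(both) = 2/4 × 1/4 = 2/16 = 1/8
Expected count = 1/8 × 240 = 30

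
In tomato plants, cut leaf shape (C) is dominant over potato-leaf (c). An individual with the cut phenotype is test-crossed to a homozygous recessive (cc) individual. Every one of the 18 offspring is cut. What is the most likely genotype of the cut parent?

Test cross: ? × cc
All offspring are cut.
If the unknown parent were heterozygous (Cc), about half of 18 offspring would be potato-leaf; none are. The unknown parent is most likely homozygous dominant (CC).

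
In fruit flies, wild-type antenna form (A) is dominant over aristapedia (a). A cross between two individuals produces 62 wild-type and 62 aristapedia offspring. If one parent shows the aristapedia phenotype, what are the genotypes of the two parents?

Observed offspring: 62 wild-type, 62 aristapedia
The observed ratio simplifies to 1:1. One parent shows aristapedia, so its genotype must be aa. A 1:1 offspring split requires the other parent to be heterozygous (Aa).
Parent genotypes: aa × Aa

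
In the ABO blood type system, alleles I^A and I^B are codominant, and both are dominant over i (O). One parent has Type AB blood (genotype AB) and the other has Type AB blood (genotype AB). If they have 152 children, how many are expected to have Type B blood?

Cross: AB × AB
Possible offspring genotypes: 1 AA, 2 AB, 1 BB
Blood type counts: 1 Type A, 2 Type AB, 1 Type B
Probability of Type B: 1/4
Expected count = 1/4 × 152 = 38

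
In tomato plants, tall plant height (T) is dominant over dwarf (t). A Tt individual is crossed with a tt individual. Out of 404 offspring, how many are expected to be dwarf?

Punnett square for Tt × tt:
Offspring genotypes: 2 Tt, 2 tt
tall: 2, dwarf: 2
dwarf: 2 out of 4 → fraction 1/2
Expected count = 1/2 × 404 = 202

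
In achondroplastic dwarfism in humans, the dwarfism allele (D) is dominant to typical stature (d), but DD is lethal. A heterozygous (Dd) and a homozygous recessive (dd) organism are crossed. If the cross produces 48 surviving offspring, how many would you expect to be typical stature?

Cross: Dd × dd
Punnett square offspring (before lethality): 2 Dd, 2 dd
No DD offspring are produced in this cross.
typical stature: 2 out of 4 → fraction 1/2
Expected count = 1/2 × 48 = 24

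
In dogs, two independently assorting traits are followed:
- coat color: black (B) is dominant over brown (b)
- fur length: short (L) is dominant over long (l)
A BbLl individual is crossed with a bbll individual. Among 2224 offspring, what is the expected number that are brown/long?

Dihybrid cross BbLl × bbll — consider each gene separately:
coat color: Bb × bb → 2 Bb, 2 bb → 2 B_ : 2 bb (out of 4)
fur length: Ll × ll → 2 Ll, 2 ll → 2 L_ : 2 ll (out of 4)
Combine (counts out of 4 × 4 = 16): black/short (B_L_) = 2×2 = 4; black/long (B_ll) = 2×2 = 4; brown/short (bbL_) = 2×2 = 4; brown/long (bbll) = 2×2 = 4
Phenotype counts (out of 16): 4 black/short, 4 black/long, 4 brown/short, 4 brown/long
brown/long: 4 out of 16 → fraction 1/4
Expected count = 1/4 × 2224 = 556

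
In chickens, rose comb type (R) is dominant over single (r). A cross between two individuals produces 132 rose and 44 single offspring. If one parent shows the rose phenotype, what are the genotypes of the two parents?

Observed offspring: 132 rose, 44 single
The observed ratio simplifies to 3:1. Single (rr) offspring appear, so each parent must contribute one r allele. The parent stated to show rose carries R, so it is Rr. The other parent is then either Rr or rr: Rr × rr would give a 1:1 split, whereas Rr × Rr gives 3:1 — matching the data. So both parents are heterozygous (Rr × Rr).
Parent genotypes: Rr × Rr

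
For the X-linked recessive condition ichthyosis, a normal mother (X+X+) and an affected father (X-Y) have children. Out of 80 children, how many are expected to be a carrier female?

Cross: X+X+ × X-Y
Offspring: 2 X+X-, 2 X+Y
Probability of a carrier female: 2/4 = 1/2
Expected count = 1/2 × 80 = 40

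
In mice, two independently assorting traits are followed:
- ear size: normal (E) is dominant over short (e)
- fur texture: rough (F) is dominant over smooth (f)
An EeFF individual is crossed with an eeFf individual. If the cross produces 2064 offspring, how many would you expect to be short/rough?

Dihybrid cross EeFF × eeFf — consider each gene separately:
ear size: Ee × ee → 2 Ee, 2 ee → 2 E_ : 2 ee (out of 4)
fur texture: FF × Ff → 2 FF, 2 Ff → 4 F_ (out of 4)
Combine (counts out of 4 × 4 = 16): normal/rough (E_F_) = 2×4 = 8; short/rough (eeF_) = 2×4 = 8
Phenotype counts (out of 16): 8 normal/rough, 8 short/rough
short/rough: 8 out of 16 → fraction 1/2
Expected count = 1/2 × 2064 = 1032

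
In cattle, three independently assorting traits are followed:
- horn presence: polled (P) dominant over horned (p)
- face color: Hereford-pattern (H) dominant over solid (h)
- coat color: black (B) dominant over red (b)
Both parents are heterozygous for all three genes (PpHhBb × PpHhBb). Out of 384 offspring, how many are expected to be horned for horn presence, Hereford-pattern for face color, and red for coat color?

Trihybrid cross: PpHhBb × PpHhBb
Each trait segregates independently with a 3:1 phenotypic ratio, so each gene contributes 3/4 (dominant) or 1/4 (recessive).
Target: horned (horn presence), Hereford-pattern (face color), red (coat color)
Probability = product of independent per-trait probabilities
= 1/4 × 3/4 × 1/4 = 3/64
Expected count = 3/64 × 384 = 18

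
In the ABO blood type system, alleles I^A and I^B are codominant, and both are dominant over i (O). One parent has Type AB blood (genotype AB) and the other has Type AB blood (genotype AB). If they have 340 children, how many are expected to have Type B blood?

Cross: AB × AB
Possible offspring genotypes: 1 AA, 2 AB, 1 BB
Blood type counts: 1 Type A, 2 Type AB, 1 Type B
Probability of Type B: 1/4
Expected count = 1/4 × 340 = 85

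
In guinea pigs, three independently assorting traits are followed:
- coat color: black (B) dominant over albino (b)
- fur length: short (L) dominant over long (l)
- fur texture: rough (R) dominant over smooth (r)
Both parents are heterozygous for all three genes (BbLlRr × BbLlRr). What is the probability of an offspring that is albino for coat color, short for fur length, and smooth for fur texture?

Trihybrid cross: BbLlRr × BbLlRr
Each trait segregates independently with a 3:1 phenotypic ratio, so each gene contributes 3/4 (dominant) or 1/4 (recessive).
Target: albino (coat color), short (fur length), smooth (fur texture)
Probability = product of independent per-trait probabilities
= 1/4 × 3/4 × 1/4 = 3/64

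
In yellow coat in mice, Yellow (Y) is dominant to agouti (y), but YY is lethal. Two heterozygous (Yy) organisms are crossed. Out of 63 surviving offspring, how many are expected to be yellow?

Cross: Yy × Yy
Punnett square offspring (before lethality): 1 YY, 2 Yy, 1 yy
The YY genotype is lethal (embryos die); surviving offspring: 2 Yy, 1 yy
yellow: 2 out of 3 → fraction 2/3
Expected count = 2/3 × 63 = 42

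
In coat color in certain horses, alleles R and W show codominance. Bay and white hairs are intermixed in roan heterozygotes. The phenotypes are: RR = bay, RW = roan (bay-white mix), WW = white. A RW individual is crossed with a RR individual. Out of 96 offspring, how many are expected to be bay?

Punnett square for RW × RR:
Offspring genotypes: 2 RR, 2 RW
Phenotype counts: 2 bay, 2 roan (bay-white mix)
bay: 2 out of 4 → fraction 1/2
Expected count = 1/2 × 96 = 48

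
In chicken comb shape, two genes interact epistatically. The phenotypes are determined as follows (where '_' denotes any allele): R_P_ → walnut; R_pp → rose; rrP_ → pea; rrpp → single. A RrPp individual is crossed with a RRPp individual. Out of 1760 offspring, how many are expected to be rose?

Cross: RrPp × RRPp — consider each gene separately:
R gene: Rr × RR → 2 RR, 2 Rr → 4 R_ (out of 4)
P gene: Pp × Pp → 1 PP, 2 Pp, 1 pp → 3 P_ : 1 pp (out of 4)
Genotype classes (out of 4 × 4 = 16): R_P_ = 4×3 = 12; R_pp = 4×1 = 4
Apply the phenotype rules: R_P_ (12) → walnut; R_pp (4) → rose
Phenotype counts (out of 16): 12 walnut, 4 rose
rose: 4 out of 16 → fraction 1/4
Expected count = 1/4 × 1760 = 440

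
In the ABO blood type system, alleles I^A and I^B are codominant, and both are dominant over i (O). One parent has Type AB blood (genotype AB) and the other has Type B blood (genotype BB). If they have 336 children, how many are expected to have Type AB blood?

Cross: AB × BB
Possible offspring genotypes: 2 AB, 2 BB
Blood type counts: 2 Type AB, 2 Type B
Probability of Type AB: 2/4 = 1/2
Expected count = 1/2 × 336 = 168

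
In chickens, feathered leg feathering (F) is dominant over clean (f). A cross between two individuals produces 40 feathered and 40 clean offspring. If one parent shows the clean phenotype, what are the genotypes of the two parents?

Observed offspring: 40 feathered, 40 clean
The observed ratio simplifies to 1:1. One parent shows clean, so its genotype must be ff. A 1:1 offspring split requires the other parent to be heterozygous (Ff).
Parent genotypes: ff × Ff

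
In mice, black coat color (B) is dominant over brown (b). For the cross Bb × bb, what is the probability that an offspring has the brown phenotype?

Punnett square for Bb × bb:
Offspring genotypes: 2 Bb, 2 bb
Total offspring: 4
Count with target: 2
Probability: 2/4 = 1/2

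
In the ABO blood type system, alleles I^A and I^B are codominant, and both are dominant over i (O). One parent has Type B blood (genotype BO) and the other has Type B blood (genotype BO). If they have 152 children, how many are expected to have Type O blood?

Cross: BO × BO
Possible offspring genotypes: 1 BB, 2 BO, 1 OO
Blood type counts: 3 Type B, 1 Type O
Probability of Type O: 1/4
Expected count = 1/4 × 152 = 38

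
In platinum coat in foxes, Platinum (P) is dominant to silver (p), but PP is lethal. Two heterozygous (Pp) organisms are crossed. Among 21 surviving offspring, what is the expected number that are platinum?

Cross: Pp × Pp
Punnett square offspring (before lethality): 1 PP, 2 Pp, 1 pp
The PP genotype is lethal (embryos die); surviving offspring: 2 Pp, 1 pp
platinum: 2 out of 3 → fraction 2/3
Expected count = 2/3 × 21 = 14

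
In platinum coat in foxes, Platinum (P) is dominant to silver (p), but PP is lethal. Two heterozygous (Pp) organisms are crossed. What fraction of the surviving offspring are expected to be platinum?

Cross: Pp × Pp
Punnett square offspring (before lethality): 1 PP, 2 Pp, 1 pp
The PP genotype is lethal (embryos die); surviving offspring: 2 Pp, 1 pp
platinum: 2 out of 3
Probability: 2/3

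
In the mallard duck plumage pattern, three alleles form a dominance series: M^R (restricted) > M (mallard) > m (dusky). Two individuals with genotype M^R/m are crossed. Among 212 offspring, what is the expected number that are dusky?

Cross: M^R/m × M^R/m
Allele dominance: M^R > M > m
Offspring genotypes: 1 M^R/M^R, 2 M^R/m, 1 m/m
Phenotype counts: 3 restricted, 1 dusky
dusky: 1 out of 4 → fraction 1/4
Expected count = 1/4 × 212 = 53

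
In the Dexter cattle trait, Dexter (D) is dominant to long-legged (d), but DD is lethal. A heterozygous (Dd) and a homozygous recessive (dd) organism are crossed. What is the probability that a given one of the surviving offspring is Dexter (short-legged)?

Cross: Dd × dd
Punnett square offspring (before lethality): 2 Dd, 2 dd
No DD offspring are produced in this cross.
Dexter (short-legged): 2 out of 4
Probability: 2/4 = 1/2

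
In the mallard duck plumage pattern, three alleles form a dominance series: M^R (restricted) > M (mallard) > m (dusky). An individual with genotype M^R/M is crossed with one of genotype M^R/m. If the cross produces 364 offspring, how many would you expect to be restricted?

Cross: M^R/M × M^R/m
Allele dominance: M^R > M > m
Offspring genotypes: 1 M^R/M^R, 1 M^R/m, 1 M^R/M, 1 M/m
Phenotype counts: 3 restricted, 1 mallard
restricted: 3 out of 4 → fraction 3/4
Expected count = 3/4 × 364 = 273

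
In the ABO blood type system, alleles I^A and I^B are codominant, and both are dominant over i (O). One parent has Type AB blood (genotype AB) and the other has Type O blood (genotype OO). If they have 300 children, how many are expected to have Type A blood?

Cross: AB × OO
Possible offspring genotypes: 2 AO, 2 BO
Blood type counts: 2 Type A, 2 Type B
Probability of Type A: 2/4 = 1/2
Expected count = 1/2 × 300 = 150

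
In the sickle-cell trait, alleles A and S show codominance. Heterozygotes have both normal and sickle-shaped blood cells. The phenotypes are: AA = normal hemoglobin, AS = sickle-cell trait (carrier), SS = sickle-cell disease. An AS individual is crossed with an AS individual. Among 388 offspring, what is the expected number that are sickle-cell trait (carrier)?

Punnett square for AS × AS:
Offspring genotypes: 1 AA, 2 AS, 1 SS
Phenotype counts: 1 normal hemoglobin, 2 sickle-cell trait (carrier), 1 sickle-cell disease
sickle-cell trait (carrier): 2 out of 4 → fraction 1/2
Expected count = 1/2 × 388 = 194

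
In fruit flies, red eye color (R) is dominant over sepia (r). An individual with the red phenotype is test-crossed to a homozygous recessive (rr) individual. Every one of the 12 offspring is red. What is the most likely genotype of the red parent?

Test cross: ? × rr
All offspring are red.
If the unknown parent were heterozygous (Rr), about half of 12 offspring would be sepia; none are. The unknown parent is most likely homozygous dominant (RR).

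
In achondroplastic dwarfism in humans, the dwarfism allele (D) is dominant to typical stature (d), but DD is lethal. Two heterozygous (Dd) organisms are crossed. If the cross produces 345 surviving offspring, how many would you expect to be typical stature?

Cross: Dd × Dd
Punnett square offspring (before lethality): 1 DD, 2 Dd, 1 dd
The DD genotype is lethal (embryos die); surviving offspring: 2 Dd, 1 dd
typical stature: 1 out of 3 → fraction 1/3
Expected count = 1/3 × 345 = 115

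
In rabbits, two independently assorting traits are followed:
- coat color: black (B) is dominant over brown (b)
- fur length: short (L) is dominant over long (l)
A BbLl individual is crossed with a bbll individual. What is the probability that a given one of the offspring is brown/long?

Dihybrid cross BbLl × bbll — consider each gene separately:
coat color: Bb × bb → 2 Bb, 2 bb → 2 B_ : 2 bb (out of 4)
fur length: Ll × ll → 2 Ll, 2 ll → 2 L_ : 2 ll (out of 4)
Combine (counts out of 4 × 4 = 16): black/short (B_L_) = 2×2 = 4; black/long (B_ll) = 2×2 = 4; brown/short (bbL_) = 2×2 = 4; brown/long (bbll) = 2×2 = 4
Phenotype counts (out of 16): 4 black/short, 4 black/long, 4 brown/short, 4 brown/long
brown/long: 4 out of 16
Probability: 4/16 = 1/4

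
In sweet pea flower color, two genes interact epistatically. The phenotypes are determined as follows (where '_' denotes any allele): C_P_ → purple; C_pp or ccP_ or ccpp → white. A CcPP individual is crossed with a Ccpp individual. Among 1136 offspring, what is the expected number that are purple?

Cross: CcPP × Ccpp — consider each gene separately:
C gene: Cc × Cc → 1 CC, 2 Cc, 1 cc → 3 C_ : 1 cc (out of 4)
P gene: PP × pp → 4 Pp → 4 P_ (out of 4)
Genotype classes (out of 4 × 4 = 16): C_P_ = 3×4 = 12; ccP_ = 1×4 = 4
Apply the phenotype rules: C_P_ (12) → purple; ccP_ (4) → white
Phenotype counts (out of 16): 12 purple, 4 white
purple: 12 out of 16 → fraction 3/4
Expected count = 3/4 × 1136 = 852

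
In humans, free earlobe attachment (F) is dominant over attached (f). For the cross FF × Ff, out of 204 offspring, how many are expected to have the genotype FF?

Punnett square for FF × Ff:
Offspring genotypes: 2 FF, 2 Ff
Total offspring: 4
Count with target: 2
Probability: 2/4 = 1/2
Expected count = 1/2 × 204 = 102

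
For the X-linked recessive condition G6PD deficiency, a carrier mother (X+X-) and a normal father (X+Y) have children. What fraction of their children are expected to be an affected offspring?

Cross: X+X- × X+Y
Offspring: 1 X+X+, 1 X+Y, 1 X+X-, 1 X-Y
Probability of an affected offspring: 1/4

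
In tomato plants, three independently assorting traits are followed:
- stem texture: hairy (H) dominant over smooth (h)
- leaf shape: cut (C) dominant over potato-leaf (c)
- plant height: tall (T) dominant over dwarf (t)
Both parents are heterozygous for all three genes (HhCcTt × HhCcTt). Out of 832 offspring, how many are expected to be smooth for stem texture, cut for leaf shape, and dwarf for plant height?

Trihybrid cross: HhCcTt × HhCcTt
Each trait segregates independently with a 3:1 phenotypic ratio, so each gene contributes 3/4 (dominant) or 1/4 (recessive).
Target: smooth (stem texture), cut (leaf shape), dwarf (plant height)
Probability = product of independent per-trait probabilities
= 1/4 × 3/4 × 1/4 = 3/64
Expected count = 3/64 × 832 = 39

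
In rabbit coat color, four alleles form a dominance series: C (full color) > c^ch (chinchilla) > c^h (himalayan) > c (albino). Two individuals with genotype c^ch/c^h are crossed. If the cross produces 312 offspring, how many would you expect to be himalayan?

Cross: c^ch/c^h × c^ch/c^h
Allele dominance: C > c^ch > c^h > c
Offspring genotypes: 1 c^ch/c^ch, 2 c^ch/c^h, 1 c^h/c^h
Phenotype counts: 3 chinchilla, 1 himalayan
himalayan: 1 out of 4 → fraction 1/4
Expected count = 1/4 × 312 = 78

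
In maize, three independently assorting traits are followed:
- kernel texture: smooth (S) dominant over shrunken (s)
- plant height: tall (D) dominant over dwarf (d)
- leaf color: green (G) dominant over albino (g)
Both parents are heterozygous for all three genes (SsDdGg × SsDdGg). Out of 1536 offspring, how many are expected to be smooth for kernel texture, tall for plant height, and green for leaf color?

Trihybrid cross: SsDdGg × SsDdGg
Each trait segregates independently with a 3:1 phenotypic ratio, so each gene contributes 3/4 (dominant) or 1/4 (recessive).
Target: smooth (kernel texture), tall (plant height), green (leaf color)
Probability = product of independent per-trait probabilities
= 3/4 × 3/4 × 3/4 = 27/64
Expected count = 27/64 × 1536 = 648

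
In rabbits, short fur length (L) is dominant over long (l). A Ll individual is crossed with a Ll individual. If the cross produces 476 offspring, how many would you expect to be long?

Punnett square for Ll × Ll:
Offspring genotypes: 1 LL, 2 Ll, 1 ll
short: 3, long: 1
long: 1 out of 4 → fraction 1/4
Expected count = 1/4 × 476 = 119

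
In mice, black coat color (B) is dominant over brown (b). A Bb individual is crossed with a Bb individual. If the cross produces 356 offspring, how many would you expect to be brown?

Punnett square for Bb × Bb:
Offspring genotypes: 1 BB, 2 Bb, 1 bb
black: 3, brown: 1
brown: 1 out of 4 → fraction 1/4
Expected count = 1/4 × 356 = 89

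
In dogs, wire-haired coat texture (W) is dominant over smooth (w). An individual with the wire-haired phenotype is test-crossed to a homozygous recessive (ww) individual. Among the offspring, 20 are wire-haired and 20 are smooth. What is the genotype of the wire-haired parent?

Test cross: ? × ww
Offspring: 20 wire-haired, 20 smooth — approximately 1:1.
A 1:1 ratio in a test cross indicates the unknown parent is heterozygous (Ww).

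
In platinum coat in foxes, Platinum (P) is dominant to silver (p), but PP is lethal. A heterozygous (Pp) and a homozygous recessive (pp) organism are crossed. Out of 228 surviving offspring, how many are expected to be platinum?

Cross: Pp × pp
Punnett square offspring (before lethality): 2 Pp, 2 pp
No PP offspring are produced in this cross.
platinum: 2 out of 4 → fraction 1/2
Expected count = 1/2 × 228 = 114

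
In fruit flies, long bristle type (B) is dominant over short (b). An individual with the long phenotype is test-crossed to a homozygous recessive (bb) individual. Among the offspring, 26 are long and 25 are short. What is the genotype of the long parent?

Test cross: ? × bb
Offspring: 26 long, 25 short — approximately 1:1.
A 1:1 ratio in a test cross indicates the unknown parent is heterozygous (Bb).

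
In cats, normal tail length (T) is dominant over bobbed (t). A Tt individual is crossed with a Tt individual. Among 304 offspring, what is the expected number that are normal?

Punnett square for Tt × Tt:
Offspring genotypes: 1 TT, 2 Tt, 1 tt
normal: 3, bobbed: 1
normal: 3 out of 4 → fraction 3/4
Expected count = 3/4 × 304 = 228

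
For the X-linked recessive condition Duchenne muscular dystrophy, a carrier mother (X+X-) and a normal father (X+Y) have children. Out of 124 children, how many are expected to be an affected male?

Cross: X+X- × X+Y
Offspring: 1 X+X+, 1 X+Y, 1 X+X-, 1 X-Y
Probability of an affected male: 1/4
Expected count = 1/4 × 124 = 31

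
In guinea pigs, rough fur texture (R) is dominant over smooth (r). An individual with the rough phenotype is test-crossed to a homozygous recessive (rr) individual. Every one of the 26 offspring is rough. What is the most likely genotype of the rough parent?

Test cross: ? × rr
All offspring are rough.
If the unknown parent were heterozygous (Rr), about half of 26 offspring would be smooth; none are. The unknown parent is most likely homozygous dominant (RR).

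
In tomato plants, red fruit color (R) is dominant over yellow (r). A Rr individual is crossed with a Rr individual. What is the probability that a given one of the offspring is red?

Punnett square for Rr × Rr:
Offspring genotypes: 1 RR, 2 Rr, 1 rr
red: 3, yellow: 1
red: 3 out of 4
Probability: 3/4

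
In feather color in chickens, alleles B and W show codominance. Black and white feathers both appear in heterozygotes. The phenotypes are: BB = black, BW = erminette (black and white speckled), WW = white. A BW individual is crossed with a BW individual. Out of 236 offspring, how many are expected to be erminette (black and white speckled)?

Punnett square for BW × BW:
Offspring genotypes: 1 BB, 2 BW, 1 WW
Phenotype counts: 1 black, 2 erminette (black and white speckled), 1 white
erminette (black and white speckled): 2 out of 4 → fraction 1/2
Expected count = 1/2 × 236 = 118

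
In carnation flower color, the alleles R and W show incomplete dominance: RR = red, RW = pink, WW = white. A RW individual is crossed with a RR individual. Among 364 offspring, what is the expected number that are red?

Punnett square for RW × RR:
Offspring genotypes: 2 RR, 2 RW
Phenotype counts: 2 red, 2 pink
red: 2 out of 4 → fraction 1/2
Expected count = 1/2 × 364 = 182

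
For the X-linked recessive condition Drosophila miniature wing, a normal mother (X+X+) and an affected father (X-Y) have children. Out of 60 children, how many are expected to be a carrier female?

Cross: X+X+ × X-Y
Offspring: 2 X+X-, 2 X+Y
Probability of a carrier female: 2/4 = 1/2
Expected count = 1/2 × 60 = 30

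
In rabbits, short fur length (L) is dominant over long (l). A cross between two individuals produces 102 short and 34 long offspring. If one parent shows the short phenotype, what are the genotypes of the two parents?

Observed offspring: 102 short, 34 long
The observed ratio simplifies to 3:1. Long (ll) offspring appear, so each parent must contribute one l allele. The parent stated to show short carries L, so it is Ll. The other parent is then either Ll or ll: Ll × ll would give a 1:1 split, whereas Ll × Ll gives 3:1 — matching the data. So both parents are heterozygous (Ll × Ll).
Parent genotypes: Ll × Ll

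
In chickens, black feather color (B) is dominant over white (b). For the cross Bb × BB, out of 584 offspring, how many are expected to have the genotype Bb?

Punnett square for Bb × BB:
Offspring genotypes: 2 BB, 2 Bb
Total offspring: 4
Count with target: 2
Probability: 2/4 = 1/2
Expected count = 1/2 × 584 = 292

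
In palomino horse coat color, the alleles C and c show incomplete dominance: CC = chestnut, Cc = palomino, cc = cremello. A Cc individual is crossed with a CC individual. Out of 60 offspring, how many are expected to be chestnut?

Punnett square for Cc × CC:
Offspring genotypes: 2 CC, 2 Cc
Phenotype counts: 2 chestnut, 2 palomino
chestnut: 2 out of 4 → fraction 1/2
Expected count = 1/2 × 60 = 30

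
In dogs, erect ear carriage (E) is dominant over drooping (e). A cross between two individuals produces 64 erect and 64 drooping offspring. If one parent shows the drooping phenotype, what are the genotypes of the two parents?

Observed offspring: 64 erect, 64 drooping
The observed ratio simplifies to 1:1. One parent shows drooping, so its genotype must be ee. A 1:1 offspring split requires the other parent to be heterozygous (Ee).
Parent genotypes: ee × Ee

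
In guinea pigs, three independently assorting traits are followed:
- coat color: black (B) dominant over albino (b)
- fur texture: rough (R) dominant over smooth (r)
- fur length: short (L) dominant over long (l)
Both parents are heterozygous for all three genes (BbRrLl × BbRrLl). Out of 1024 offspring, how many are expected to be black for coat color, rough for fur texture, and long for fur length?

Trihybrid cross: BbRrLl × BbRrLl
Each trait segregates independently with a 3:1 phenotypic ratio, so each gene contributes 3/4 (dominant) or 1/4 (recessive).
Target: black (coat color), rough (fur texture), long (fur length)
Probability = product of independent per-trait probabilities
= 3/4 × 3/4 × 1/4 = 9/64
Expected count = 9/64 × 1024 = 144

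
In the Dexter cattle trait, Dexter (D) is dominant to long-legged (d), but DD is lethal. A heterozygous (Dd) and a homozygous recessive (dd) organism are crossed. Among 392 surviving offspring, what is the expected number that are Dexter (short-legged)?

Cross: Dd × dd
Punnett square offspring (before lethality): 2 Dd, 2 dd
No DD offspring are produced in this cross.
Dexter (short-legged): 2 out of 4 → fraction 1/2
Expected count = 1/2 × 392 = 196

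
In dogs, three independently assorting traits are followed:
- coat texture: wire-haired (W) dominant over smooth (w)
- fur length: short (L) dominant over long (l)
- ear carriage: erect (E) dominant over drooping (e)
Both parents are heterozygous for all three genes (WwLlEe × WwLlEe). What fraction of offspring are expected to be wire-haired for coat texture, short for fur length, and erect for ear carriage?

Trihybrid cross: WwLlEe × WwLlEe
Each trait segregates independently with a 3:1 phenotypic ratio, so each gene contributes 3/4 (dominant) or 1/4 (recessive).
Target: wire-haired (coat texture), short (fur length), erect (ear carriage)
Probability = product of independent per-trait probabilities
= 3/4 × 3/4 × 3/4 = 27/64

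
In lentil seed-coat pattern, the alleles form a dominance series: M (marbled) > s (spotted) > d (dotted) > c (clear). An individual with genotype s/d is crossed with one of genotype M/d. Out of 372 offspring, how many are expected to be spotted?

Cross: s/d × M/d
Allele dominance: M > s > d > c
Offspring genotypes: 1 M/s, 1 s/d, 1 M/d, 1 d/d
Phenotype counts: 2 marbled, 1 spotted, 1 dotted
spotted: 1 out of 4 → fraction 1/4
Expected count = 1/4 × 372 = 93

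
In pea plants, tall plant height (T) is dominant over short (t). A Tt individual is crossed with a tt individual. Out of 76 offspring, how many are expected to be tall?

Punnett square for Tt × tt:
Offspring genotypes: 2 Tt, 2 tt
tall: 2, short: 2
tall: 2 out of 4 → fraction 1/2
Expected count = 1/2 × 76 = 38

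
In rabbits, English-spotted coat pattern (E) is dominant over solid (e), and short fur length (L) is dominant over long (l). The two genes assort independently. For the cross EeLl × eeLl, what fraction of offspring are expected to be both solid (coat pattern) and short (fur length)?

Dihybrid cross EeLl × eeLl — consider each gene separately:
coat pattern: Ee × ee → 2 Ee, 2 ee → 2 E_ : 2 ee (out of 4)
fur length: Ll × Ll → 1 LL, 2 Ll, 1 ll → 3 L_ : 1 ll (out of 4)
Looking for: solid (ee) and short (L_)
P(solid) = 2/4, P(short) = 3/4
P(both) = 2/4 × 3/4 = 6/16 = 3/8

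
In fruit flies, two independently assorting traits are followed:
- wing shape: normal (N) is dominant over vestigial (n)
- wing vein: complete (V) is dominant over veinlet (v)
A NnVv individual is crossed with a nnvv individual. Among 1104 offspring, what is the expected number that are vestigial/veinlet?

Dihybrid cross NnVv × nnvv — consider each gene separately:
wing shape: Nn × nn → 2 Nn, 2 nn → 2 N_ : 2 nn (out of 4)
wing vein: Vv × vv → 2 Vv, 2 vv → 2 V_ : 2 vv (out of 4)
Combine (counts out of 4 × 4 = 16): normal/complete (N_V_) = 2×2 = 4; normal/veinlet (N_vv) = 2×2 = 4; vestigial/complete (nnV_) = 2×2 = 4; vestigial/veinlet (nnvv) = 2×2 = 4
Phenotype counts (out of 16): 4 normal/complete, 4 normal/veinlet, 4 vestigial/complete, 4 vestigial/veinlet
vestigial/veinlet: 4 out of 16 → fraction 1/4
Expected count = 1/4 × 1104 = 276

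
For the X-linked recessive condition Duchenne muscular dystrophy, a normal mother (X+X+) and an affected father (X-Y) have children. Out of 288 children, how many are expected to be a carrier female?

Cross: X+X+ × X-Y
Offspring: 2 X+X-, 2 X+Y
Probability of a carrier female: 2/4 = 1/2
Expected count = 1/2 × 288 = 144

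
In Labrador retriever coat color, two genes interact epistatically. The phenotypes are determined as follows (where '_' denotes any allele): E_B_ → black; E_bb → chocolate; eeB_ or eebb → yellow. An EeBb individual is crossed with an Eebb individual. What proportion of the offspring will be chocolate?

Cross: EeBb × Eebb — consider each gene separately:
E gene: Ee × Ee → 1 EE, 2 Ee, 1 ee → 3 E_ : 1 ee (out of 4)
B gene: Bb × bb → 2 Bb, 2 bb → 2 B_ : 2 bb (out of 4)
Genotype classes (out of 4 × 4 = 16): E_B_ = 3×2 = 6; E_bb = 3×2 = 6; eeB_ = 1×2 = 2; eebb = 1×2 = 2
Apply the phenotype rules: E_B_ (6) → black; E_bb (6) → chocolate; eeB_ (2) + eebb (2) → yellow
Phenotype counts (out of 16): 6 black, 6 chocolate, 4 yellow
chocolate: 6 out of 16
Probability: 6/16 = 3/8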